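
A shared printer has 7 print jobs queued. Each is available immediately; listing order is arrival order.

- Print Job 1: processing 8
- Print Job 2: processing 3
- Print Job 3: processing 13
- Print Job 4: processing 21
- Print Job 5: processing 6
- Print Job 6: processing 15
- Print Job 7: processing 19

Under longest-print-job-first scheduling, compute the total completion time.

427

LPT (decreasing processing time): Print Job 4 Print Job 7 Print Job 6 Print Job 3 Print Job 1 Print Job 5 Print Job 2.
Print Job 4: 0→21
Print Job 7: 21→40
Print Job 6: 40→55
Print Job 3: 55→68
Print Job 1: 68→76
Print Job 5: 76→82
Print Job 2: 82→85
Sum = 21+40+55+68+76+82+85 = 427.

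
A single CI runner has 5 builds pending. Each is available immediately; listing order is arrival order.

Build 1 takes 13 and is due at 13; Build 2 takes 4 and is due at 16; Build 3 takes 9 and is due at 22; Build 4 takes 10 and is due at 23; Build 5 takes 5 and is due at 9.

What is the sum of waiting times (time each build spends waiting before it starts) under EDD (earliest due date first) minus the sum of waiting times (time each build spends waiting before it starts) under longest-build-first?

-29

EDD (increasing due date): Build 5 Build 1 Build 2 Build 3 Build 4.
Build 5: waits 0, runs 0→5
Build 1: waits 5, runs 5→18
Build 2: waits 18, runs 18→22
Build 3: waits 22, runs 22→31
Build 4: waits 31, runs 31→41
Sum = 0+5+18+22+31 = 76.
LPT (decreasing processing time): Build 1 Build 4 Build 3 Build 5 Build 2.
Build 1: waits 0, runs 0→13
Build 4: waits 13, runs 13→23
Build 3: waits 23, runs 23→32
Build 5: waits 32, runs 32→37
Build 2: waits 37, runs 37→41
Sum = 0+13+23+32+37 = 105.
Difference = 76 − 105 = -29.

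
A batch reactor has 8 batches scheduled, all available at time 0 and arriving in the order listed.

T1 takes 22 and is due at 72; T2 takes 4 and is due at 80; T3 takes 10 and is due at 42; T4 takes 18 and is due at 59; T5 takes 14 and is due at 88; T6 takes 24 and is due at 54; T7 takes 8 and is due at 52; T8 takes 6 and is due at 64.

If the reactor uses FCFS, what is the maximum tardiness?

FIFO (arrival order): T1 T2 T3 T4 T5 T6 T7 T8.
T1: 0→22, due 72, tardiness 0
T2: 22→26, due 80, tardiness 0
T3: 26→36, due 42, tardiness 0
T4: 36→54, due 59, tardiness 0
T5: 54→68, due 88, tardiness 0
T6: 68→92, due 54, tardiness 38
T7: 92→100, due 52, tardiness 48
T8: 100→106, due 64, tardiness 42
Maximum = 48.

48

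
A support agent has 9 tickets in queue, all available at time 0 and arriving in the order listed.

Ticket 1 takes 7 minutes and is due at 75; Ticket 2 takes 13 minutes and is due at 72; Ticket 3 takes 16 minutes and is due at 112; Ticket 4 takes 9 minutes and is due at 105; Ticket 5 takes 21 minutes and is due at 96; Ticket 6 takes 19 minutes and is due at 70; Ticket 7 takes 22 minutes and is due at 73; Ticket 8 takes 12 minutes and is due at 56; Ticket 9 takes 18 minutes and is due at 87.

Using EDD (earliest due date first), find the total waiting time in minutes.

EDD (increasing due date): Ticket 8 Ticket 6 Ticket 2 Ticket 7 Ticket 1 Ticket 9 Ticket 5 Ticket 4 Ticket 3.
Ticket 8: waits 0, runs 0→12
Ticket 6: waits 12, runs 12→31
Ticket 2: waits 31, runs 31→44
Ticket 7: waits 44, runs 44→66
Ticket 1: waits 66, runs 66→73
Ticket 9: waits 73, runs 73→91
Ticket 5: waits 91, runs 91→112
Ticket 4: waits 112, runs 112→121
Ticket 3: waits 121, runs 121→137
Sum = 0+12+31+44+66+73+91+112+121 = 550.

550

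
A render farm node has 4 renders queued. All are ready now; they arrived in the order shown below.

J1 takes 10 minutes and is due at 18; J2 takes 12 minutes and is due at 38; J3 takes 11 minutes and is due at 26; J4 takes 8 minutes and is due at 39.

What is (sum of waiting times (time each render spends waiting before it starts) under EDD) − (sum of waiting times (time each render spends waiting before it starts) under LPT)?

-4

EDD (increasing due date): J1 J3 J2 J4.
J1: waits 0, runs 0→10
J3: waits 10, runs 10→21
J2: waits 21, runs 21→33
J4: waits 33, runs 33→41
Sum = 0+10+21+33 = 64.
LPT (decreasing processing time): J2 J3 J1 J4.
J2: waits 0, runs 0→12
J3: waits 12, runs 12→23
J1: waits 23, runs 23→33
J4: waits 33, runs 33→41
Sum = 0+12+23+33 = 68.
Difference = 64 − 68 = -4.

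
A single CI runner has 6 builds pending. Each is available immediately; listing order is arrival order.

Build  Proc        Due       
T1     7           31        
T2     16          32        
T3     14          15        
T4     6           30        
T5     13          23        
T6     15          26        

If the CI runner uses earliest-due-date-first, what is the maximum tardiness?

EDD (increasing due date): T3 T5 T6 T4 T1 T2.
T3: 0→14, due 15, tardiness 0
T5: 14→27, due 23, tardiness 4
T6: 27→42, due 26, tardiness 16
T4: 42→48, due 30, tardiness 18
T1: 48→55, due 31, tardiness 24
T2: 55→71, due 32, tardiness 39
Maximum = 39.

39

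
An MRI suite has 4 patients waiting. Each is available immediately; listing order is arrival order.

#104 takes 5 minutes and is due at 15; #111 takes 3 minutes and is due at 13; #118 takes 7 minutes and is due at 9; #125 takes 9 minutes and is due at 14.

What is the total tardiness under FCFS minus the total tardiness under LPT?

FIFO (arrival order): #104 #111 #118 #125.
#104: 0→5, due 15, tardiness 0
#111: 5→8, due 13, tardiness 0
#118: 8→15, due 9, tardiness 6
#125: 15→24, due 14, tardiness 10
Sum = 0+0+6+10 = 16.
LPT (decreasing processing time): #125 #118 #104 #111.
#125: 0→9, due 14, tardiness 0
#118: 9→16, due 9, tardiness 7
#104: 16→21, due 15, tardiness 6
#111: 21→24, due 13, tardiness 11
Sum = 0+7+6+11 = 24.
Difference = 16 − 24 = -8.

-8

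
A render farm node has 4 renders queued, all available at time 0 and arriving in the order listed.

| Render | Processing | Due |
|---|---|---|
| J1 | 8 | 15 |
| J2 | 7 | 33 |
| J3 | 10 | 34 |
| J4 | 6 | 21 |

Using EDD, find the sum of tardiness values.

0

EDD (increasing due date): J1 J4 J2 J3.
J1: 0→8, due 15, tardiness 0
J4: 8→14, due 21, tardiness 0
J2: 14→21, due 33, tardiness 0
J3: 21→31, due 34, tardiness 0
Sum = 0+0+0+0 = 0.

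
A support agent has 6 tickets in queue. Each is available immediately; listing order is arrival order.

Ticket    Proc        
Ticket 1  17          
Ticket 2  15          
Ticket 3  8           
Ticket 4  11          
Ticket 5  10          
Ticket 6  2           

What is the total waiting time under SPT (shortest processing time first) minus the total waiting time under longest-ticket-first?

SPT (increasing processing time): Ticket 6 Ticket 3 Ticket 5 Ticket 4 Ticket 2 Ticket 1.
Ticket 6: waits 0, runs 0→2
Ticket 3: waits 2, runs 2→10
Ticket 5: waits 10, runs 10→20
Ticket 4: waits 20, runs 20→31
Ticket 2: waits 31, runs 31→46
Ticket 1: waits 46, runs 46→63
Sum = 0+2+10+20+31+46 = 109.
LPT (decreasing processing time): Ticket 1 Ticket 2 Ticket 4 Ticket 5 Ticket 3 Ticket 6.
Ticket 1: waits 0, runs 0→17
Ticket 2: waits 17, runs 17→32
Ticket 4: waits 32, runs 32→43
Ticket 5: waits 43, runs 43→53
Ticket 3: waits 53, runs 53→61
Ticket 6: waits 61, runs 61→63
Sum = 0+17+32+43+53+61 = 206.
Difference = 109 − 206 = -97.

-97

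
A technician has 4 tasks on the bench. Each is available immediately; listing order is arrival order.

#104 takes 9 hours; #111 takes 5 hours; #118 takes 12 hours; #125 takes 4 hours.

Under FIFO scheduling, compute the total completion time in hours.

79

FIFO (arrival order): #104 #111 #118 #125.
#104: 0→9
#111: 9→14
#118: 14→26
#125: 26→30
Sum = 9+14+26+30 = 79.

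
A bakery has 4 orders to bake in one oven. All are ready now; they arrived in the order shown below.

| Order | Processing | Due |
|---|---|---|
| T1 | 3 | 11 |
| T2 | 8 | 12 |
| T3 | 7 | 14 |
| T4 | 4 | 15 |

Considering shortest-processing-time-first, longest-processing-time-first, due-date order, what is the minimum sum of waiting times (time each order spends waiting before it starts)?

SPT (increasing processing time): T1 T4 T3 T2.
T1: waits 0, runs 0→3
T4: waits 3, runs 3→7
T3: waits 7, runs 7→14
T2: waits 14, runs 14→22
Sum = 0+3+7+14 = 24.
LPT (decreasing processing time): T2 T3 T4 T1.
T2: waits 0, runs 0→8
T3: waits 8, runs 8→15
T4: waits 15, runs 15→19
T1: waits 19, runs 19→22
Sum = 0+8+15+19 = 42.
EDD (increasing due date): T1 T2 T3 T4.
T1: waits 0, runs 0→3
T2: waits 3, runs 3→11
T3: waits 11, runs 11→18
T4: waits 18, runs 18→22
Sum = 0+3+11+18 = 32.
SPT 24, LPT 42, EDD 32 → minimum 24.

24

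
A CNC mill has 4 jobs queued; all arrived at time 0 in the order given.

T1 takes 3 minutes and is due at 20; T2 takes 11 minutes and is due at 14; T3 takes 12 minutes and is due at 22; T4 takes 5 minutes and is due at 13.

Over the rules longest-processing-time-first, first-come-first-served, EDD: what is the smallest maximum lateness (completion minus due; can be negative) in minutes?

LPT (decreasing processing time): T3 T2 T4 T1.
T3: 0→12, due 22, lateness -10
T2: 12→23, due 14, lateness 9
T4: 23→28, due 13, lateness 15
T1: 28→31, due 20, lateness 11
Maximum = 15.
FIFO (arrival order): T1 T2 T3 T4.
T1: 0→3, due 20, lateness -17
T2: 3→14, due 14, lateness 0
T3: 14→26, due 22, lateness 4
T4: 26→31, due 13, lateness 18
Maximum = 18.
EDD (increasing due date): T4 T2 T1 T3.
T4: 0→5, due 13, lateness -8
T2: 5→16, due 14, lateness 2
T1: 16→19, due 20, lateness -1
T3: 19→31, due 22, lateness 9
Maximum = 9.
LPT 15, FIFO 18, EDD 9 → minimum 9.

9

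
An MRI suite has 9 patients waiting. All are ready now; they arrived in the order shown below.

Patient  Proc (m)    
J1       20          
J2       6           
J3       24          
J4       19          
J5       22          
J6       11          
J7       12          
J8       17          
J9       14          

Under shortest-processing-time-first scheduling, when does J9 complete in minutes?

SPT (increasing processing time): J2 J6 J7 J9 J8 J4 J1 J5 J3.
J2: 0→6
J6: 6→17
J7: 17→29
J9: 29→43

43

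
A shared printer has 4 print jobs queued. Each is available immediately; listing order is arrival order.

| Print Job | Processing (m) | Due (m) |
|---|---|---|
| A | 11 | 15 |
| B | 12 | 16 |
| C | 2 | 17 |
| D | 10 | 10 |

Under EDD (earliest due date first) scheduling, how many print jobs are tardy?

3

EDD (increasing due date): D A B C.
D: 0→10, due 10, tardiness 0
A: 10→21, due 15, tardiness 6
B: 21→33, due 16, tardiness 17
C: 33→35, due 17, tardiness 18
Late print jobs: 3.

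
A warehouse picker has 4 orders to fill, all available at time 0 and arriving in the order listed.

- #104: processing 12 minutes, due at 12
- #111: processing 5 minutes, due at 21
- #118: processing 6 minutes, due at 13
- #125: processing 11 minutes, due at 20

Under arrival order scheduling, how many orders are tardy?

FIFO (arrival order): #104 #111 #118 #125.
#104: 0→12, due 12, tardiness 0
#111: 12→17, due 21, tardiness 0
#118: 17→23, due 13, tardiness 10
#125: 23→34, due 20, tardiness 14
Late orders: 2.

2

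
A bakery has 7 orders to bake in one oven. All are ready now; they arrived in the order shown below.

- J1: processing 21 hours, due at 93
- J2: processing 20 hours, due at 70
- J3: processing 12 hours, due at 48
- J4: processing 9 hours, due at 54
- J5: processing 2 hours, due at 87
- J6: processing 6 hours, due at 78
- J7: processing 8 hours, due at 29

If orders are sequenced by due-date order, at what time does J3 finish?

EDD (increasing due date): J7 J3 J4 J2 J6 J5 J1.
J7: 0→8
J3: 8→20

20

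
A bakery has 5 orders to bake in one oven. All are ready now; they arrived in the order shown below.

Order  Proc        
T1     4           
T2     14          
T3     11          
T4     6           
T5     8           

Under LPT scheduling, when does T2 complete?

LPT (decreasing processing time): T2 T3 T5 T4 T1.
T2: 0→14

14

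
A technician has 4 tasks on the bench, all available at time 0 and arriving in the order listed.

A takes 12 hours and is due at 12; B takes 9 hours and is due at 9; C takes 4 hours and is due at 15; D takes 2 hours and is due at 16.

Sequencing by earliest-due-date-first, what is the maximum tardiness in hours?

EDD (increasing due date): B A C D.
B: 0→9, due 9, tardiness 0
A: 9→21, due 12, tardiness 9
C: 21→25, due 15, tardiness 10
D: 25→27, due 16, tardiness 11
Maximum = 11.

11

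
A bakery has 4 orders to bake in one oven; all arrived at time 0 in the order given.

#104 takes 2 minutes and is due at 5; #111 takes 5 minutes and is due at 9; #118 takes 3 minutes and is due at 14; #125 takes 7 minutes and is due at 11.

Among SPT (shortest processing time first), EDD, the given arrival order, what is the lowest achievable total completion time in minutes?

SPT (increasing processing time): #104 #118 #111 #125.
#104: 0→2
#118: 2→5
#111: 5→10
#125: 10→17
Sum = 2+5+10+17 = 34.
EDD (increasing due date): #104 #111 #125 #118.
#104: 0→2
#111: 2→7
#125: 7→14
#118: 14→17
Sum = 2+7+14+17 = 40.
FIFO (arrival order): #104 #111 #118 #125.
#104: 0→2
#111: 2→7
#118: 7→10
#125: 10→17
Sum = 2+7+10+17 = 36.
SPT 34, EDD 40, FIFO 36 → minimum 34.

34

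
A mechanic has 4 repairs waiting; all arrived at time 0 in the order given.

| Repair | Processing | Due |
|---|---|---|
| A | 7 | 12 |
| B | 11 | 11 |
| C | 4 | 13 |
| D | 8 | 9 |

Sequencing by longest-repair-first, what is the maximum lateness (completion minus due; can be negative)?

LPT (decreasing processing time): B D A C.
B: 0→11, due 11, lateness 0
D: 11→19, due 9, lateness 10
A: 19→26, due 12, lateness 14
C: 26→30, due 13, lateness 17
Maximum = 17.

17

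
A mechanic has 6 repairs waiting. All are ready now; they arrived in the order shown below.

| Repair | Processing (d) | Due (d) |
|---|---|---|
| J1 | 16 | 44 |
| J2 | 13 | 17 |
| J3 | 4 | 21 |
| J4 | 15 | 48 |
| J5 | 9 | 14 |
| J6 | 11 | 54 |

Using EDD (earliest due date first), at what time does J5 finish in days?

9

EDD (increasing due date): J5 J2 J3 J1 J4 J6.
J5: 0→9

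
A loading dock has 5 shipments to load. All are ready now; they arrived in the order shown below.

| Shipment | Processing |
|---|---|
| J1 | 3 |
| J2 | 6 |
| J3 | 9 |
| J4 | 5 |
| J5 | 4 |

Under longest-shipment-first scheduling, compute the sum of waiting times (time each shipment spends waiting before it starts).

68

LPT (decreasing processing time): J3 J2 J4 J5 J1.
J3: waits 0, runs 0→9
J2: waits 9, runs 9→15
J4: waits 15, runs 15→20
J5: waits 20, runs 20→24
J1: waits 24, runs 24→27
Sum = 0+9+15+20+24 = 68.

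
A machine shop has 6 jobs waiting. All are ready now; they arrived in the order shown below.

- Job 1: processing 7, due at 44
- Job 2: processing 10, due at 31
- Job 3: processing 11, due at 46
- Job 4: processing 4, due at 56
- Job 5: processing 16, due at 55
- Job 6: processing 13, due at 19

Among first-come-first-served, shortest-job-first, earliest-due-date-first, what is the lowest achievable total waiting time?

113

FIFO (arrival order): Job 1 Job 2 Job 3 Job 4 Job 5 Job 6.
Job 1: waits 0, runs 0→7
Job 2: waits 7, runs 7→17
Job 3: waits 17, runs 17→28
Job 4: waits 28, runs 28→32
Job 5: waits 32, runs 32→48
Job 6: waits 48, runs 48→61
Sum = 0+7+17+28+32+48 = 132.
SPT (increasing processing time): Job 4 Job 1 Job 2 Job 3 Job 6 Job 5.
Job 4: waits 0, runs 0→4
Job 1: waits 4, runs 4→11
Job 2: waits 11, runs 11→21
Job 3: waits 21, runs 21→32
Job 6: waits 32, runs 32→45
Job 5: waits 45, runs 45→61
Sum = 0+4+11+21+32+45 = 113.
EDD (increasing due date): Job 6 Job 2 Job 1 Job 3 Job 5 Job 4.
Job 6: waits 0, runs 0→13
Job 2: waits 13, runs 13→23
Job 1: waits 23, runs 23→30
Job 3: waits 30, runs 30→41
Job 5: waits 41, runs 41→57
Job 4: waits 57, runs 57→61
Sum = 0+13+23+30+41+57 = 164.
FIFO 132, SPT 113, EDD 164 → minimum 113.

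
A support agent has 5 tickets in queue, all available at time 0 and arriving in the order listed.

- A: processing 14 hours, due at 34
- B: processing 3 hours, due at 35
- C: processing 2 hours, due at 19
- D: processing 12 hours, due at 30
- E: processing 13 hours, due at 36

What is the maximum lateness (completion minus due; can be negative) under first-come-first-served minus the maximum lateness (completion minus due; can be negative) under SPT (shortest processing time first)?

FIFO (arrival order): A B C D E.
A: 0→14, due 34, lateness -20
B: 14→17, due 35, lateness -18
C: 17→19, due 19, lateness 0
D: 19→31, due 30, lateness 1
E: 31→44, due 36, lateness 8
Maximum = 8.
SPT (increasing processing time): C B D E A.
C: 0→2, due 19, lateness -17
B: 2→5, due 35, lateness -30
D: 5→17, due 30, lateness -13
E: 17→30, due 36, lateness -6
A: 30→44, due 34, lateness 10
Maximum = 10.
Difference = 8 − 10 = -2.

-2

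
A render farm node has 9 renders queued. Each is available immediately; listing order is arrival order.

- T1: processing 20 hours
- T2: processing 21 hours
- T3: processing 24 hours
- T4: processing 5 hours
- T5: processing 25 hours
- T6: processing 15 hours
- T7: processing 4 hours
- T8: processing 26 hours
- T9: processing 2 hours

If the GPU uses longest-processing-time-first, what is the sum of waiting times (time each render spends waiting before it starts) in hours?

LPT (decreasing processing time): T8 T5 T3 T2 T1 T6 T4 T7 T9.
T8: waits 0, runs 0→26
T5: waits 26, runs 26→51
T3: waits 51, runs 51→75
T2: waits 75, runs 75→96
T1: waits 96, runs 96→116
T6: waits 116, runs 116→131
T4: waits 131, runs 131→136
T7: waits 136, runs 136→140
T9: waits 140, runs 140→142
Sum = 0+26+51+75+96+116+131+136+140 = 771.

771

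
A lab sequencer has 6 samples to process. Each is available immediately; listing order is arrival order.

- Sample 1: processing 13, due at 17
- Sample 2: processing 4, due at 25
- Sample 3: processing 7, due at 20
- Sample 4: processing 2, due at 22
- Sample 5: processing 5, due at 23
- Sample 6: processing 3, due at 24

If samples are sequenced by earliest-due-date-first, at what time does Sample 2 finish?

34

EDD (increasing due date): Sample 1 Sample 3 Sample 4 Sample 5 Sample 6 Sample 2.
Sample 1: 0→13
Sample 3: 13→20
Sample 4: 20→22
Sample 5: 22→27
Sample 6: 27→30
Sample 2: 30→34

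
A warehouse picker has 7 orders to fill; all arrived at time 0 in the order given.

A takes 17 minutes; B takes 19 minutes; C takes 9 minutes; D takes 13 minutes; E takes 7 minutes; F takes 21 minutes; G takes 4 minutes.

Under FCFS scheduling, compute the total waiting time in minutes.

FIFO (arrival order): A B C D E F G.
A: waits 0, runs 0→17
B: waits 17, runs 17→36
C: waits 36, runs 36→45
D: waits 45, runs 45→58
E: waits 58, runs 58→65
F: waits 65, runs 65→86
G: waits 86, runs 86→90
Sum = 0+17+36+45+58+65+86 = 307.

307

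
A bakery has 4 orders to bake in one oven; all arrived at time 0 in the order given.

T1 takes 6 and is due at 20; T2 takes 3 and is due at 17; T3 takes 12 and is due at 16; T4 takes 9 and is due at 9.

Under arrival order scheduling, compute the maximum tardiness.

21

FIFO (arrival order): T1 T2 T3 T4.
T1: 0→6, due 20, tardiness 0
T2: 6→9, due 17, tardiness 0
T3: 9→21, due 16, tardiness 5
T4: 21→30, due 9, tardiness 21
Maximum = 21.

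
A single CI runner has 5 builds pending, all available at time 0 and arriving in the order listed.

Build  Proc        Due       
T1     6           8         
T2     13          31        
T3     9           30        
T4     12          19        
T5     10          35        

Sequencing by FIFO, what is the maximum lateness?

21

FIFO (arrival order): T1 T2 T3 T4 T5.
T1: 0→6, due 8, lateness -2
T2: 6→19, due 31, lateness -12
T3: 19→28, due 30, lateness -2
T4: 28→40, due 19, lateness 21
T5: 40→50, due 35, lateness 15
Maximum = 21.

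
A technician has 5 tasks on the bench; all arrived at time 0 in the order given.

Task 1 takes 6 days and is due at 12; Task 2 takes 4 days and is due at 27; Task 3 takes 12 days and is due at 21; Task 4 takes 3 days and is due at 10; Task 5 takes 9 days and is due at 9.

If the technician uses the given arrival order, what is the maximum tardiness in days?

25

FIFO (arrival order): Task 1 Task 2 Task 3 Task 4 Task 5.
Task 1: 0→6, due 12, tardiness 0
Task 2: 6→10, due 27, tardiness 0
Task 3: 10→22, due 21, tardiness 1
Task 4: 22→25, due 10, tardiness 15
Task 5: 25→34, due 9, tardiness 25
Maximum = 25.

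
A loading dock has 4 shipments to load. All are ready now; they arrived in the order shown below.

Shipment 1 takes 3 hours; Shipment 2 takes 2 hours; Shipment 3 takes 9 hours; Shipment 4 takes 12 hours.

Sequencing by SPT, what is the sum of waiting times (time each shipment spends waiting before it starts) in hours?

21

SPT (increasing processing time): Shipment 2 Shipment 1 Shipment 3 Shipment 4.
Shipment 2: waits 0, runs 0→2
Shipment 1: waits 2, runs 2→5
Shipment 3: waits 5, runs 5→14
Shipment 4: waits 14, runs 14→26
Sum = 0+2+5+14 = 21.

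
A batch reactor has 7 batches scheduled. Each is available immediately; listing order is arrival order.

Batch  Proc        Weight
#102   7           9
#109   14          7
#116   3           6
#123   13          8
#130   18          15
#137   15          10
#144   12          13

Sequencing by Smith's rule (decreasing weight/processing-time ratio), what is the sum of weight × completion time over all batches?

WSPT (decreasing weight/processing-time ratio): #116 #102 #144 #130 #137 #123 #109.
#116: finishes 3, weight 6, w·C = 18
#102: finishes 10, weight 9, w·C = 90
#144: finishes 22, weight 13, w·C = 286
#130: finishes 40, weight 15, w·C = 600
#137: finishes 55, weight 10, w·C = 550
#123: finishes 68, weight 8, w·C = 544
#109: finishes 82, weight 7, w·C = 574
Sum = 18+90+286+600+550+544+574 = 2662.

2662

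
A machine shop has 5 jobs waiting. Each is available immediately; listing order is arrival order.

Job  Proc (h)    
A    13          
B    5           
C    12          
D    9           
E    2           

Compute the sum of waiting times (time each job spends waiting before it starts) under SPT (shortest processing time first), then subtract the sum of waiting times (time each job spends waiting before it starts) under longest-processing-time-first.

-58

SPT (increasing processing time): E B D C A.
E: waits 0, runs 0→2
B: waits 2, runs 2→7
D: waits 7, runs 7→16
C: waits 16, runs 16→28
A: waits 28, runs 28→41
Sum = 0+2+7+16+28 = 53.
LPT (decreasing processing time): A C D B E.
A: waits 0, runs 0→13
C: waits 13, runs 13→25
D: waits 25, runs 25→34
B: waits 34, runs 34→39
E: waits 39, runs 39→41
Sum = 0+13+25+34+39 = 111.
Difference = 53 − 111 = -58.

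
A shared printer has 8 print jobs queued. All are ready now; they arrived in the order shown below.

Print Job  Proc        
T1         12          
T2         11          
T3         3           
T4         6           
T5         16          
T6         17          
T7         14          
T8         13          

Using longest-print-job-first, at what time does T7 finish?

LPT (decreasing processing time): T6 T5 T7 T8 T1 T2 T4 T3.
T6: 0→17
T5: 17→33
T7: 33→47

47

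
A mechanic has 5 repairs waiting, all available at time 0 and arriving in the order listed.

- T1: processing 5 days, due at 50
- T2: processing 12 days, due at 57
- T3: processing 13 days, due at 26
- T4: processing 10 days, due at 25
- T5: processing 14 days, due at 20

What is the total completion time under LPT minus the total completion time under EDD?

LPT (decreasing processing time): T5 T3 T2 T4 T1.
T5: 0→14
T3: 14→27
T2: 27→39
T4: 39→49
T1: 49→54
Sum = 14+27+39+49+54 = 183.
EDD (increasing due date): T5 T4 T3 T1 T2.
T5: 0→14
T4: 14→24
T3: 24→37
T1: 37→42
T2: 42→54
Sum = 14+24+37+42+54 = 171.
Difference = 183 − 171 = 12.

12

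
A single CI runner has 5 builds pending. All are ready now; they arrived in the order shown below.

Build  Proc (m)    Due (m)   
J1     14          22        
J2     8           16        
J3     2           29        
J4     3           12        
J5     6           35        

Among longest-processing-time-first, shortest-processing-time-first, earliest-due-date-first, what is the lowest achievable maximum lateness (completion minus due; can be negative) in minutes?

LPT (decreasing processing time): J1 J2 J5 J4 J3.
J1: 0→14, due 22, lateness -8
J2: 14→22, due 16, lateness 6
J5: 22→28, due 35, lateness -7
J4: 28→31, due 12, lateness 19
J3: 31→33, due 29, lateness 4
Maximum = 19.
SPT (increasing processing time): J3 J4 J5 J2 J1.
J3: 0→2, due 29, lateness -27
J4: 2→5, due 12, lateness -7
J5: 5→11, due 35, lateness -24
J2: 11→19, due 16, lateness 3
J1: 19→33, due 22, lateness 11
Maximum = 11.
EDD (increasing due date): J4 J2 J1 J3 J5.
J4: 0→3, due 12, lateness -9
J2: 3→11, due 16, lateness -5
J1: 11→25, due 22, lateness 3
J3: 25→27, due 29, lateness -2
J5: 27→33, due 35, lateness -2
Maximum = 3.
LPT 19, SPT 11, EDD 3 → minimum 3.

3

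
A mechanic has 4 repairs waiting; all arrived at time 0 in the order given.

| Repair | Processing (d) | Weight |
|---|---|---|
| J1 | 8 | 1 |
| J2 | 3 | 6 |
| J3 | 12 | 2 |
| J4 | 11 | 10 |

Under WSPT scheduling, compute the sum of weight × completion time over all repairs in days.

WSPT (decreasing weight/processing-time ratio): J2 J4 J3 J1.
J2: finishes 3, weight 6, w·C = 18
J4: finishes 14, weight 10, w·C = 140
J3: finishes 26, weight 2, w·C = 52
J1: finishes 34, weight 1, w·C = 34
Sum = 18+140+52+34 = 244.

244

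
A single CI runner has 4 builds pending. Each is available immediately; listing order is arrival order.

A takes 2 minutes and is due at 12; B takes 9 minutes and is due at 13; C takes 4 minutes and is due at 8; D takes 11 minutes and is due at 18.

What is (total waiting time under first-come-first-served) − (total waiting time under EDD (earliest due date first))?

FIFO (arrival order): A B C D.
A: waits 0, runs 0→2
B: waits 2, runs 2→11
C: waits 11, runs 11→15
D: waits 15, runs 15→26
Sum = 0+2+11+15 = 28.
EDD (increasing due date): C A B D.
C: waits 0, runs 0→4
A: waits 4, runs 4→6
B: waits 6, runs 6→15
D: waits 15, runs 15→26
Sum = 0+4+6+15 = 25.
Difference = 28 − 25 = 3.

3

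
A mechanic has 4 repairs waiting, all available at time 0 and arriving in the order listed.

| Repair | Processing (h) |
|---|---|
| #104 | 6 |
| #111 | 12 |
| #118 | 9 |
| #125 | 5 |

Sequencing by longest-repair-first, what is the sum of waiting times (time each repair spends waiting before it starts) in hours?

60

LPT (decreasing processing time): #111 #118 #104 #125.
#111: waits 0, runs 0→12
#118: waits 12, runs 12→21
#104: waits 21, runs 21→27
#125: waits 27, runs 27→32
Sum = 0+12+21+27 = 60.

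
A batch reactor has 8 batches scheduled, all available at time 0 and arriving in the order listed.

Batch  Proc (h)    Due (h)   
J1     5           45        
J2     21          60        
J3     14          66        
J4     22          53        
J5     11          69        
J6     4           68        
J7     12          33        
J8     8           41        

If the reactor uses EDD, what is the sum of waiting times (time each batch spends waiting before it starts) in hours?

EDD (increasing due date): J7 J8 J1 J4 J2 J3 J6 J5.
J7: waits 0, runs 0→12
J8: waits 12, runs 12→20
J1: waits 20, runs 20→25
J4: waits 25, runs 25→47
J2: waits 47, runs 47→68
J3: waits 68, runs 68→82
J6: waits 82, runs 82→86
J5: waits 86, runs 86→97
Sum = 0+12+20+25+47+68+82+86 = 340.

340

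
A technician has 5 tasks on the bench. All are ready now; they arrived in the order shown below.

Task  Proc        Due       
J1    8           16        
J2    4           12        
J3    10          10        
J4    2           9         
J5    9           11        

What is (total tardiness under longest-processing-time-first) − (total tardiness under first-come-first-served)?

LPT (decreasing processing time): J3 J5 J1 J2 J4.
J3: 0→10, due 10, tardiness 0
J5: 10→19, due 11, tardiness 8
J1: 19→27, due 16, tardiness 11
J2: 27→31, due 12, tardiness 19
J4: 31→33, due 9, tardiness 24
Sum = 0+8+11+19+24 = 62.
FIFO (arrival order): J1 J2 J3 J4 J5.
J1: 0→8, due 16, tardiness 0
J2: 8→12, due 12, tardiness 0
J3: 12→22, due 10, tardiness 12
J4: 22→24, due 9, tardiness 15
J5: 24→33, due 11, tardiness 22
Sum = 0+0+12+15+22 = 49.
Difference = 62 − 49 = 13.

13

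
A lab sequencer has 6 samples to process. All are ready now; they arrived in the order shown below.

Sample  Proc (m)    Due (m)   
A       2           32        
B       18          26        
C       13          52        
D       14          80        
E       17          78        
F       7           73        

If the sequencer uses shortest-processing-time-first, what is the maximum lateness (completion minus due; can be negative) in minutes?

45

SPT (increasing processing time): A F C D E B.
A: 0→2, due 32, lateness -30
F: 2→9, due 73, lateness -64
C: 9→22, due 52, lateness -30
D: 22→36, due 80, lateness -44
E: 36→53, due 78, lateness -25
B: 53→71, due 26, lateness 45
Maximum = 45.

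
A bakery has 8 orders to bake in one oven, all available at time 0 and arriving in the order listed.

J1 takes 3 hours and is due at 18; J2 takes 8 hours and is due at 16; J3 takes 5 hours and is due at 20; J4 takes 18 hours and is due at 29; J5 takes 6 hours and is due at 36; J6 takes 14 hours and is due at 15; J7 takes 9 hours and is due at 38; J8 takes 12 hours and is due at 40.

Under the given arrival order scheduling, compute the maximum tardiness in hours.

39

FIFO (arrival order): J1 J2 J3 J4 J5 J6 J7 J8.
J1: 0→3, due 18, tardiness 0
J2: 3→11, due 16, tardiness 0
J3: 11→16, due 20, tardiness 0
J4: 16→34, due 29, tardiness 5
J5: 34→40, due 36, tardiness 4
J6: 40→54, due 15, tardiness 39
J7: 54→63, due 38, tardiness 25
J8: 63→75, due 40, tardiness 35
Maximum = 39.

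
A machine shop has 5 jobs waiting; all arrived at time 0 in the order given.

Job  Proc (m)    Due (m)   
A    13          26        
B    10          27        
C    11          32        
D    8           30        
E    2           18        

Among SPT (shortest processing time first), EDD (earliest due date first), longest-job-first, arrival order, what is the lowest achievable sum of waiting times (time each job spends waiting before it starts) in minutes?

63

SPT (increasing processing time): E D B C A.
E: waits 0, runs 0→2
D: waits 2, runs 2→10
B: waits 10, runs 10→20
C: waits 20, runs 20→31
A: waits 31, runs 31→44
Sum = 0+2+10+20+31 = 63.
EDD (increasing due date): E A B D C.
E: waits 0, runs 0→2
A: waits 2, runs 2→15
B: waits 15, runs 15→25
D: waits 25, runs 25→33
C: waits 33, runs 33→44
Sum = 0+2+15+25+33 = 75.
LPT (decreasing processing time): A C B D E.
A: waits 0, runs 0→13
C: waits 13, runs 13→24
B: waits 24, runs 24→34
D: waits 34, runs 34→42
E: waits 42, runs 42→44
Sum = 0+13+24+34+42 = 113.
FIFO (arrival order): A B C D E.
A: waits 0, runs 0→13
B: waits 13, runs 13→23
C: waits 23, runs 23→34
D: waits 34, runs 34→42
E: waits 42, runs 42→44
Sum = 0+13+23+34+42 = 112.
SPT 63, EDD 75, LPT 113, FIFO 112 → minimum 63.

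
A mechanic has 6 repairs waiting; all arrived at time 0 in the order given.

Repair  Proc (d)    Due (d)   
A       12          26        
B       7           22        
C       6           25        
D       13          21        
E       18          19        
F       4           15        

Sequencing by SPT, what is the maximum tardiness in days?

41

SPT (increasing processing time): F C B A D E.
F: 0→4, due 15, tardiness 0
C: 4→10, due 25, tardiness 0
B: 10→17, due 22, tardiness 0
A: 17→29, due 26, tardiness 3
D: 29→42, due 21, tardiness 21
E: 42→60, due 19, tardiness 41
Maximum = 41.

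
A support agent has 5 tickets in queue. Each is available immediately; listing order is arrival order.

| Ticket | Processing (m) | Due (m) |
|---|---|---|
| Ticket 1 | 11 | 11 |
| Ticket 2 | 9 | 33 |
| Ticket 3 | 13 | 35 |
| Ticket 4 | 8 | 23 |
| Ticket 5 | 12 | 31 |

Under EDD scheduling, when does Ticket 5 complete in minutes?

31

EDD (increasing due date): Ticket 1 Ticket 4 Ticket 5 Ticket 2 Ticket 3.
Ticket 1: 0→11
Ticket 4: 11→19
Ticket 5: 19→31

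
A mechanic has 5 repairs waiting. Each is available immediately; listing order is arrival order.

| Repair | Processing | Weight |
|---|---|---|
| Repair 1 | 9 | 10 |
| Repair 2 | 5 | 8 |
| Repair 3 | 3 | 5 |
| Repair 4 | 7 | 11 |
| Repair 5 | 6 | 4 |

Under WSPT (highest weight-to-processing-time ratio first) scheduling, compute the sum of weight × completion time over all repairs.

604

WSPT (decreasing weight/processing-time ratio): Repair 3 Repair 2 Repair 4 Repair 1 Repair 5.
Repair 3: finishes 3, weight 5, w·C = 15
Repair 2: finishes 8, weight 8, w·C = 64
Repair 4: finishes 15, weight 11, w·C = 165
Repair 1: finishes 24, weight 10, w·C = 240
Repair 5: finishes 30, weight 4, w·C = 120
Sum = 15+64+165+240+120 = 604.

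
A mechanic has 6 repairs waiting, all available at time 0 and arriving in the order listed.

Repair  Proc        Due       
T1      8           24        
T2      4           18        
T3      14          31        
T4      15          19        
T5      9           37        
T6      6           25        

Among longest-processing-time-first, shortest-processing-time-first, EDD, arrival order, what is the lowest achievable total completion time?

LPT (decreasing processing time): T4 T3 T5 T1 T6 T2.
T4: 0→15
T3: 15→29
T5: 29→38
T1: 38→46
T6: 46→52
T2: 52→56
Sum = 15+29+38+46+52+56 = 236.
SPT (increasing processing time): T2 T6 T1 T5 T3 T4.
T2: 0→4
T6: 4→10
T1: 10→18
T5: 18→27
T3: 27→41
T4: 41→56
Sum = 4+10+18+27+41+56 = 156.
EDD (increasing due date): T2 T4 T1 T6 T3 T5.
T2: 0→4
T4: 4→19
T1: 19→27
T6: 27→33
T3: 33→47
T5: 47→56
Sum = 4+19+27+33+47+56 = 186.
FIFO (arrival order): T1 T2 T3 T4 T5 T6.
T1: 0→8
T2: 8→12
T3: 12→26
T4: 26→41
T5: 41→50
T6: 50→56
Sum = 8+12+26+41+50+56 = 193.
LPT 236, SPT 156, EDD 186, FIFO 193 → minimum 156.

156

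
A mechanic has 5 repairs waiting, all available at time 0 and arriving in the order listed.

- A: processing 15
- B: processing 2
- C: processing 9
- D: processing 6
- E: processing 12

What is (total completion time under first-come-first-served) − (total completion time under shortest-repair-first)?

34

FIFO (arrival order): A B C D E.
A: 0→15
B: 15→17
C: 17→26
D: 26→32
E: 32→44
Sum = 15+17+26+32+44 = 134.
SPT (increasing processing time): B D C E A.
B: 0→2
D: 2→8
C: 8→17
E: 17→29
A: 29→44
Sum = 2+8+17+29+44 = 100.
Difference = 134 − 100 = 34.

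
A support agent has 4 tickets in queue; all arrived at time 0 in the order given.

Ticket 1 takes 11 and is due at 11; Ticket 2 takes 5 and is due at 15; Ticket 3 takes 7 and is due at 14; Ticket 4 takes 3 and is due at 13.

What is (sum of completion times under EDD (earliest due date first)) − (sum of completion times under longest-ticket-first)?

EDD (increasing due date): Ticket 1 Ticket 4 Ticket 3 Ticket 2.
Ticket 1: 0→11
Ticket 4: 11→14
Ticket 3: 14→21
Ticket 2: 21→26
Sum = 11+14+21+26 = 72.
LPT (decreasing processing time): Ticket 1 Ticket 3 Ticket 2 Ticket 4.
Ticket 1: 0→11
Ticket 3: 11→18
Ticket 2: 18→23
Ticket 4: 23→26
Sum = 11+18+23+26 = 78.
Difference = 72 − 78 = -6.

-6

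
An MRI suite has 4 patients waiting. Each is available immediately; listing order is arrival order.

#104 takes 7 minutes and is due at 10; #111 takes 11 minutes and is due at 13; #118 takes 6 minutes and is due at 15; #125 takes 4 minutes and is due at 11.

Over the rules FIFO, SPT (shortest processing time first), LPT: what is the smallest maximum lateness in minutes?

FIFO (arrival order): #104 #111 #118 #125.
#104: 0→7, due 10, lateness -3
#111: 7→18, due 13, lateness 5
#118: 18→24, due 15, lateness 9
#125: 24→28, due 11, lateness 17
Maximum = 17.
SPT (increasing processing time): #125 #118 #104 #111.
#125: 0→4, due 11, lateness -7
#118: 4→10, due 15, lateness -5
#104: 10→17, due 10, lateness 7
#111: 17→28, due 13, lateness 15
Maximum = 15.
LPT (decreasing processing time): #111 #104 #118 #125.
#111: 0→11, due 13, lateness -2
#104: 11→18, due 10, lateness 8
#118: 18→24, due 15, lateness 9
#125: 24→28, due 11, lateness 17
Maximum = 17.
FIFO 17, SPT 15, LPT 17 → minimum 15.

15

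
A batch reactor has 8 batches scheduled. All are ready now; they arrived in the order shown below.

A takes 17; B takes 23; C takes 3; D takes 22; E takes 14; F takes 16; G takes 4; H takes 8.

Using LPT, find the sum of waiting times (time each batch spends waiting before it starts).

LPT (decreasing processing time): B D A F E H G C.
B: waits 0, runs 0→23
D: waits 23, runs 23→45
A: waits 45, runs 45→62
F: waits 62, runs 62→78
E: waits 78, runs 78→92
H: waits 92, runs 92→100
G: waits 100, runs 100→104
C: waits 104, runs 104→107
Sum = 0+23+45+62+78+92+100+104 = 504.

504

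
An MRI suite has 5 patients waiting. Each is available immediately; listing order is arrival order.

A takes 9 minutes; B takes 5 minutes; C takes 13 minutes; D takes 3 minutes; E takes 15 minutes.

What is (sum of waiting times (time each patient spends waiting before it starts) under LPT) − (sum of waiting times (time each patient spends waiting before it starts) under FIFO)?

LPT (decreasing processing time): E C A B D.
E: waits 0, runs 0→15
C: waits 15, runs 15→28
A: waits 28, runs 28→37
B: waits 37, runs 37→42
D: waits 42, runs 42→45
Sum = 0+15+28+37+42 = 122.
FIFO (arrival order): A B C D E.
A: waits 0, runs 0→9
B: waits 9, runs 9→14
C: waits 14, runs 14→27
D: waits 27, runs 27→30
E: waits 30, runs 30→45
Sum = 0+9+14+27+30 = 80.
Difference = 122 − 80 = 42.

42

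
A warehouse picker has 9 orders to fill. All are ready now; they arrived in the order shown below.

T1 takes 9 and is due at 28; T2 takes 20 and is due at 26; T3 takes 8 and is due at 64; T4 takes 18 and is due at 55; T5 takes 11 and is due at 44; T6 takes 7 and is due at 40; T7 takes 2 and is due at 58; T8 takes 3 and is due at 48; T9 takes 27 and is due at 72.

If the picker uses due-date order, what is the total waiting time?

398

EDD (increasing due date): T2 T1 T6 T5 T8 T4 T7 T3 T9.
T2: waits 0, runs 0→20
T1: waits 20, runs 20→29
T6: waits 29, runs 29→36
T5: waits 36, runs 36→47
T8: waits 47, runs 47→50
T4: waits 50, runs 50→68
T7: waits 68, runs 68→70
T3: waits 70, runs 70→78
T9: waits 78, runs 78→105
Sum = 0+20+29+36+47+50+68+70+78 = 398.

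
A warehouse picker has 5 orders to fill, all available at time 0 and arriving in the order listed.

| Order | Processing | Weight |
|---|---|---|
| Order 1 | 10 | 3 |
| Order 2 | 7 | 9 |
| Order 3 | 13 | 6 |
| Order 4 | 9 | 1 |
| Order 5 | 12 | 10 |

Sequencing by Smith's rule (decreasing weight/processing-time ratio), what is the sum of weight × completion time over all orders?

622

WSPT (decreasing weight/processing-time ratio): Order 2 Order 5 Order 3 Order 1 Order 4.
Order 2: finishes 7, weight 9, w·C = 63
Order 5: finishes 19, weight 10, w·C = 190
Order 3: finishes 32, weight 6, w·C = 192
Order 1: finishes 42, weight 3, w·C = 126
Order 4: finishes 51, weight 1, w·C = 51
Sum = 63+190+192+126+51 = 622.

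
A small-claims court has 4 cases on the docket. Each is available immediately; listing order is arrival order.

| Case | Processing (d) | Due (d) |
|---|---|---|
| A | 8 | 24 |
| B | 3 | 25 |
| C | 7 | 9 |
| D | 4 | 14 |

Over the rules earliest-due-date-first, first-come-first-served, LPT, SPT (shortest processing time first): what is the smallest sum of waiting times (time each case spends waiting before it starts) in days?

24

EDD (increasing due date): C D A B.
C: waits 0, runs 0→7
D: waits 7, runs 7→11
A: waits 11, runs 11→19
B: waits 19, runs 19→22
Sum = 0+7+11+19 = 37.
FIFO (arrival order): A B C D.
A: waits 0, runs 0→8
B: waits 8, runs 8→11
C: waits 11, runs 11→18
D: waits 18, runs 18→22
Sum = 0+8+11+18 = 37.
LPT (decreasing processing time): A C D B.
A: waits 0, runs 0→8
C: waits 8, runs 8→15
D: waits 15, runs 15→19
B: waits 19, runs 19→22
Sum = 0+8+15+19 = 42.
SPT (increasing processing time): B D C A.
B: waits 0, runs 0→3
D: waits 3, runs 3→7
C: waits 7, runs 7→14
A: waits 14, runs 14→22
Sum = 0+3+7+14 = 24.
EDD 37, FIFO 37, LPT 42, SPT 24 → minimum 24.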